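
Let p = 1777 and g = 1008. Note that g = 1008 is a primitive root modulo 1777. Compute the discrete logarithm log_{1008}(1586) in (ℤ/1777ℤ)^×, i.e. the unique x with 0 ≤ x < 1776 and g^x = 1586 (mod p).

465

Baby-step giant-step with m = ceil(sqrt(1776)) = 43.
Baby table (1008^j mod 1777 for j=0..42):
  0:1  1:1008  2:1397  3:792  4:463  5:1130  6:1760  7:634
  8:1129  9:752  10:1014  11:337  12:289  13:1661  14:354  15:1432
  16:532  17:1379  18:418  19:195  20:1090  21:534  22:1618  23:1435
  24:2  25:239  26:1017  27:1584  28:926  29:483  30:1743  31:1268
  32:481  33:1504  34:251  35:674  36:578  37:1545  38:708  39:1087
  40:1064  41:981  42:836
Giant step factor: 1008^(-43) ≡ 1171 (mod 1777).
Scan 1586·1171^i mod 1777 for i = 0, 1, …:
  i=0: 1586   i=1: 241   i=2: 1445   i=3: 391
  i=4: 1172   i=5: 568   i=6: 530   i=7: 457
  i=8: 270   i=9: 1641   i=10: 674
Match at i=10, j=35: x = 10·43 + 35 = 465.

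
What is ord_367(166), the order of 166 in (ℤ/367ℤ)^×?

183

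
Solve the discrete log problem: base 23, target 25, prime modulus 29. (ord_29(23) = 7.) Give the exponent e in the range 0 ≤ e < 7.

5

Successive powers of 23 modulo 29:
  23^0=1  23^1=23  23^2=7  23^3=16  23^4=20  23^5=25
So 23^5 ≡ 25 (mod 29), giving e = 5.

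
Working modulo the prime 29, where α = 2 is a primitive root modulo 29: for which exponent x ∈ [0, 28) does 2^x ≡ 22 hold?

Successive powers of 2 modulo 29:
  2^0=1  2^1=2  2^2=4  2^3=8  2^4=16  2^5=3
  2^6=6  2^7=12  2^8=24  2^9=19  2^10=9  2^11=18
  2^12=7  2^13=14  2^14=28  2^15=27  2^16=25  2^17=21
  2^18=13  2^19=26  2^20=23  2^21=17  2^22=5  2^23=10
  2^24=20  2^25=11  2^26=22
So 2^26 ≡ 22 (mod 29), giving x = 26.

26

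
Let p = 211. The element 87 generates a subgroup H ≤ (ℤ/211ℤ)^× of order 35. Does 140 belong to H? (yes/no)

no

140 ∈ ⟨87⟩ iff 140^35 ≡ 1 (mod 211), since |⟨87⟩| = 35.
140^35 mod 211 = 210.
Since 210 ≠ 1, 140 does not lie in the subgroup.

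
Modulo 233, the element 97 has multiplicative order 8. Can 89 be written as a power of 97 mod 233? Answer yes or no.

yes

⟨97⟩ has order 8; its elements mod 233 are {1, 12, 89, 97, 136, 144, 221, 232}.
89 is in this set.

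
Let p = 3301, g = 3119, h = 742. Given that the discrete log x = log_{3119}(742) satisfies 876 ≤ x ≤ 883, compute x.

883

Compute 3119^876 mod 3301 = 2794, then multiply by 3119 repeatedly:
  3119^876=2794  3119^877=3147  3119^878=1620  3119^879=2250  3119^880=3125
  3119^881=2323  3119^882=3043  3119^883=742
Found 742 at exponent 883.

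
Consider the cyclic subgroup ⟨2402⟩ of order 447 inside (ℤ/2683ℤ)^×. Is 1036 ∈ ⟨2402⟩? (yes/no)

1036 ∈ ⟨2402⟩ iff 1036^447 ≡ 1 (mod 2683), since |⟨2402⟩| = 447.
1036^447 mod 2683 = 1.
Since 1 = 1, 1036 lies in the subgroup.

yes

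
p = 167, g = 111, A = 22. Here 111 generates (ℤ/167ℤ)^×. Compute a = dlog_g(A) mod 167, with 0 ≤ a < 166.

24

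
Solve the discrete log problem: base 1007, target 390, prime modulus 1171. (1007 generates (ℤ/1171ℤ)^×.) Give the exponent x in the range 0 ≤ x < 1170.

890

Baby-step giant-step with m = ceil(sqrt(1170)) = 35.
Baby table (1007^j mod 1171 for j=0..34):
  0:1  1:1007  2:1134  3:213  4:198  5:316  6:871  7:18
  8:561  9:505  10:321  11:51  12:1004  13:455  14:324  15:730
  16:893  17:1094  18:918  19:507  20:1164  21:1148  22:259  23:851
  24:956  25:130  26:929  27:1045  28:757  29:1149  30:95  31:814
  32:1169  33:328  34:74
Giant step factor: 1007^(-35) ≡ 580 (mod 1171).
Scan 390·580^i mod 1171 for i = 0, 1, …:
  i=0: 390   i=1: 197   i=2: 673   i=3: 397
  i=4: 744   i=5: 592   i=6: 257   i=7: 343
  i=8: 1041   i=9: 715     …   i=24: 506
  i=25: 730
Match at i=25, j=15: x = 25·35 + 15 = 890.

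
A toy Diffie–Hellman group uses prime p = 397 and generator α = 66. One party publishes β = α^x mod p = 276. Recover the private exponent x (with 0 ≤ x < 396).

202

Baby-step giant-step with m = ceil(sqrt(396)) = 20.
Baby table (66^j mod 397 for j=0..19):
  0:1  1:66  2:386  3:68  4:121  5:46  6:257  7:288
  8:349  9:8  10:131  11:309  12:147  13:174  14:368  15:71
  16:319  17:13  18:64  19:254
Giant step factor: 66^(-20) ≡ 75 (mod 397).
Scan 276·75^i mod 397 for i = 0, 1, …:
  i=0: 276   i=1: 56   i=2: 230   i=3: 179
  i=4: 324   i=5: 83   i=6: 270   i=7: 3
  i=8: 225   i=9: 201   i=10: 386
Match at i=10, j=2: x = 10·20 + 2 = 202.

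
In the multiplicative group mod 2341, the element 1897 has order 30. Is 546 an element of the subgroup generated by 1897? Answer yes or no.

546 ∈ ⟨1897⟩ iff 546^30 ≡ 1 (mod 2341), since |⟨1897⟩| = 30.
546^30 mod 2341 = 1.
Since 1 = 1, 546 lies in the subgroup.

yes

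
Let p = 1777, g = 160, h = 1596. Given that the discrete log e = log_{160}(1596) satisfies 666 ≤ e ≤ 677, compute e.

666

Compute 160^666 mod 1777 = 1596, then multiply by 160 repeatedly:
  160^666=1596
Found 1596 at exponent 666.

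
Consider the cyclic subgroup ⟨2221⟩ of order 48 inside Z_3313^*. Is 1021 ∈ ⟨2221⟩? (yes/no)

1021 ∈ ⟨2221⟩ iff 1021^48 ≡ 1 (mod 3313), since |⟨2221⟩| = 48.
1021^48 mod 3313 = 1048.
Since 1048 ≠ 1, 1021 does not lie in the subgroup.

no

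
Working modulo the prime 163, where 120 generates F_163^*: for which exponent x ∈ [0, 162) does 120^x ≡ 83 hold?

Baby-step giant-step with m = ceil(sqrt(162)) = 13.
Baby table (120^j mod 163 for j=0..12):
  0:1  1:120  2:56  3:37  4:39  5:116  6:65  7:139
  8:54  9:123  10:90  11:42  12:150
Giant step factor: 120^(-13) ≡ 7 (mod 163).
Scan 83·7^i mod 163 for i = 0, 1, …:
  i=0: 83   i=1: 92   i=2: 155   i=3: 107
  i=4: 97   i=5: 27   i=6: 26   i=7: 19
  i=8: 133   i=9: 116
Match at i=9, j=5: x = 9·13 + 5 = 122.

122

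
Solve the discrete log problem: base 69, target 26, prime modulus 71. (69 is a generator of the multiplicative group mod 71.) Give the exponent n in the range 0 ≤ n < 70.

25

Successive powers of 69 modulo 71:
  69^0=1  69^1=69  69^2=4  69^3=63  69^4=16  69^5=39
  69^6=64  69^7=14  69^8=43  69^9=56  69^10=30  69^11=11
  69^12=49  69^13=44  69^14=54  69^15=34  69^16=3  69^17=65
  69^18=12  69^19=47  69^20=48  69^21=46  69^22=50  69^23=42
  69^24=58  69^25=26
So 69^25 ≡ 26 (mod 71), giving n = 25.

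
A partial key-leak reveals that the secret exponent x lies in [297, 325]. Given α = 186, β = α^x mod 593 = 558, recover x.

322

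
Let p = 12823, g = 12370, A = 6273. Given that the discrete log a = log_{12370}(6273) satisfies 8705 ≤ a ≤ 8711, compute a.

Compute 12370^8705 mod 12823 = 942, then multiply by 12370 repeatedly:
  12370^8705=942  12370^8706=9256  12370^8707=153  12370^8708=7629  12370^8709=6273
Found 6273 at exponent 8709.

8709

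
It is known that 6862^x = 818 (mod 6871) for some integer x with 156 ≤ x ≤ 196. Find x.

192

Compute 6862^156 mod 6871 = 6039, then multiply by 6862 repeatedly:
  6862^156=6039  6862^157=617  6862^158=1318  6862^159=1880  6862^160=3693
  6862^161=1118  6862^162=3680  6862^163=1235  6862^164=2627  6862^165=3841
  6862^166=6657  6862^167=1926  6862^168=3279  6862^169=4844  6862^170=4501
  6862^171=717  6862^172=418  6862^173=3109  6862^174=6374  6862^175=4473
  6862^176=969  6862^177=5021  6862^178=2908  6862^179=1312  6862^180=1934
  6862^181=3207  6862^182=5492  6862^183=5540  6862^184=5108  6862^185=2125
  6862^186=1488  6862^187=350  6862^188=3721  6862^189=866  6862^190=5948
  6862^191=1436  6862^192=818
Found 818 at exponent 192.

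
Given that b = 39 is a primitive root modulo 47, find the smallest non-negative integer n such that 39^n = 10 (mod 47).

11

Successive powers of 39 modulo 47:
  39^0=1  39^1=39  39^2=17  39^3=5  39^4=7  39^5=38
  39^6=25  39^7=35  39^8=2  39^9=31  39^10=34  39^11=10
So 39^11 ≡ 10 (mod 47), giving n = 11.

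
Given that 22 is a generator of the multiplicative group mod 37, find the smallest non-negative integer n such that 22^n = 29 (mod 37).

3

Successive powers of 22 modulo 37:
  22^0=1  22^1=22  22^2=3  22^3=29
So 22^3 ≡ 29 (mod 37), giving n = 3.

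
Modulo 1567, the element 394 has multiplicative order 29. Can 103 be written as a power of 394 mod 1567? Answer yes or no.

yes

103 ∈ ⟨394⟩ iff 103^29 ≡ 1 (mod 1567), since |⟨394⟩| = 29.
103^29 mod 1567 = 1.
Since 1 = 1, 103 lies in the subgroup.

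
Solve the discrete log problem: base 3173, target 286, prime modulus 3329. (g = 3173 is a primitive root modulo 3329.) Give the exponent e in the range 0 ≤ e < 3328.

Baby-step giant-step with m = ceil(sqrt(3328)) = 58.
Baby table (3173^j mod 3329 for j=0..57):
  0:1  1:3173  2:1033  3:1973  4:1809  5:761  6:1128  7:469
  8:74  9:1772  10:3204  11:2855  12:706  13:3050  14:247  15:1416
  16:2147  17:1297  18:737  19:1543  20:2309  21:2657  22:1633  23:1585
  24:2415  25:2766  26:1274  27:996  28:1087  29:207  30:998  31:775
  32:2273  33:1615  34:1064  35:466  36:542  37:2002  38:614  39:757
  40:1752  41:2995  42:2169  43:1194  44:160  45:1672  46:2159  47:2754
  48:3146  49:1916  50:714  51:1802  52:1853  53:555  54:3303  55:727
  56:3103  57:1966
Giant step factor: 3173^(-58) ≡ 70 (mod 3329).
Scan 286·70^i mod 3329 for i = 0, 1, …:
  i=0: 286   i=1: 46   i=2: 3220   i=3: 2357
  i=4: 1869   i=5: 999   i=6: 21   i=7: 1470
  i=8: 3030   i=9: 2373     …   i=42: 2148
  i=43: 555
Match at i=43, j=53: e = 43·58 + 53 = 2547.

2547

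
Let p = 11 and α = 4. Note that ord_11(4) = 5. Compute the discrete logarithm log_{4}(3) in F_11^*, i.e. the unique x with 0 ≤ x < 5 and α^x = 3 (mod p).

4

Successive powers of 4 modulo 11:
  4^0=1  4^1=4  4^2=5  4^3=9  4^4=3
So 4^4 ≡ 3 (mod 11), giving x = 4.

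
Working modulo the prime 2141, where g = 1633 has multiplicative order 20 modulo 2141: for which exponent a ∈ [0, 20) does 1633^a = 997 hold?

Successive powers of 1633 modulo 2141:
  1633^0=1  1633^1=1633  1633^2=1144  1633^3=1200  1633^4=585  1633^5=419
  1633^6=1248  1633^7=1893  1633^8=1806  1633^9=1041  1633^10=2140  1633^11=508
  1633^12=997
So 1633^12 ≡ 997 (mod 2141), giving a = 12.

12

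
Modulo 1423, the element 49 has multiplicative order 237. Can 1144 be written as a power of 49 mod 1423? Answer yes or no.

1144 ∈ ⟨49⟩ iff 1144^237 ≡ 1 (mod 1423), since |⟨49⟩| = 237.
1144^237 mod 1423 = 1.
Since 1 = 1, 1144 lies in the subgroup.

yes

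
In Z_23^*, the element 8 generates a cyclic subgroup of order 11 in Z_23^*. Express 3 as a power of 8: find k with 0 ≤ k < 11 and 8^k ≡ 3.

Successive powers of 8 modulo 23:
  8^0=1  8^1=8  8^2=18  8^3=6  8^4=2  8^5=16
  8^6=13  8^7=12  8^8=4  8^9=9  8^10=3
So 8^10 ≡ 3 (mod 23), giving k = 10.

10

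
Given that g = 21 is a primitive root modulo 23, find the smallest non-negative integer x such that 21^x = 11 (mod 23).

21

Successive powers of 21 modulo 23:
  21^0=1  21^1=21  21^2=4  21^3=15  21^4=16  21^5=14
  21^6=18  21^7=10  21^8=3  21^9=17  21^10=12  21^11=22
  21^12=2  21^13=19  21^14=8  21^15=7  21^16=9  21^17=5
  21^18=13  21^19=20  21^20=6  21^21=11
So 21^21 ≡ 11 (mod 23), giving x = 21.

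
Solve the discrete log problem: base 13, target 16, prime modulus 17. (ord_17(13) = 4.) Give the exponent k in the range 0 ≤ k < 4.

2

Successive powers of 13 modulo 17:
  13^0=1  13^1=13  13^2=16
So 13^2 ≡ 16 (mod 17), giving k = 2.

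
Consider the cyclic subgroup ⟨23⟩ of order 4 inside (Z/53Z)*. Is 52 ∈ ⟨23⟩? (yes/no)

yes

⟨23⟩ has order 4; its elements mod 53 are {1, 23, 30, 52}.
52 is in this set.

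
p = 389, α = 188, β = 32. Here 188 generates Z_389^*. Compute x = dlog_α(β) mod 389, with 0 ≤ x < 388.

69

Baby-step giant-step with m = ceil(sqrt(388)) = 20.
Baby table (188^j mod 389 for j=0..19):
  0:1  1:188  2:334  3:163  4:302  5:371  6:117  7:212
  8:178  9:10  10:324  11:228  12:74  13:297  14:209  15:3
  16:175  17:224  18:100  19:128
Giant step factor: 188^(-20) ≡ 36 (mod 389).
Scan 32·36^i mod 389 for i = 0, 1, …:
  i=0: 32   i=1: 374   i=2: 238   i=3: 10
Match at i=3, j=9: x = 3·20 + 9 = 69.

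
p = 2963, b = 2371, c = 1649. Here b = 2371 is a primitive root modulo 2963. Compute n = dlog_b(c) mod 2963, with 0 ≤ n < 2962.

2879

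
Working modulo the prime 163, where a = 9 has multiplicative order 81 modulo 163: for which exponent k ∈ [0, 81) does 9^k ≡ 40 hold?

Baby-step giant-step with m = ceil(sqrt(81)) = 9.
Baby table (9^j mod 163 for j=0..8):
  0:1  1:9  2:81  3:77  4:41  5:43  6:61  7:60
  8:51
Giant step factor: 9^(-9) ≡ 38 (mod 163).
Scan 40·38^i mod 163 for i = 0, 1, …:
  i=0: 40   i=1: 53   i=2: 58   i=3: 85
  i=4: 133   i=5: 1
Match at i=5, j=0: k = 5·9 + 0 = 45.

45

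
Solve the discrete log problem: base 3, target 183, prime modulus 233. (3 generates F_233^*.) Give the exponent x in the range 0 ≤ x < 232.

54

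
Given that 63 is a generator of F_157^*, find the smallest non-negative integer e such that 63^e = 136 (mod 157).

5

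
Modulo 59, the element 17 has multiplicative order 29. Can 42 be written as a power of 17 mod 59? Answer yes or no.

no

42 ∈ ⟨17⟩ iff 42^29 ≡ 1 (mod 59), since |⟨17⟩| = 29.
42^29 mod 59 = 58.
Since 58 ≠ 1, 42 does not lie in the subgroup.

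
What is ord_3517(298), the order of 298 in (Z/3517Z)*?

879

The order of 298 must divide p − 1 = 3516 = 2^2 · 3 · 293.
Divisors: 1, 2, 3, 4, 6, 12, 293, 586, 879, 1172, 1758, 3516.
Check each in increasing order: 298^1 ≡ 298;  298^2 ≡ 879;  298^3 ≡ 1684;  298^4 ≡ 2418;  298^6 ≡ 1154;  298^12 ≡ 2290;  298^293 ≡ 3258;  298^586 ≡ 258;  298^879 ≡ 1.
Smallest exponent giving 1 is 879.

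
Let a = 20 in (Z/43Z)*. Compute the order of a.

42

The order of 20 must divide p − 1 = 42 = 2 · 3 · 7.
Divisors: 1, 2, 3, 6, 7, 14, 21, 42.
Check each in increasing order: 20^1 ≡ 20;  20^2 ≡ 13;  20^3 ≡ 2;  20^6 ≡ 4;  20^7 ≡ 37;  20^14 ≡ 36;  20^21 ≡ 42;  20^42 ≡ 1.
Smallest exponent giving 1 is 42.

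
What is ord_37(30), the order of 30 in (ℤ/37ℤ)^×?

18

The order of 30 must divide p − 1 = 36 = 2^2 · 3^2.
Divisors: 1, 2, 3, 4, 6, 9, 12, 18, 36.
Check each in increasing order: 30^1 ≡ 30;  30^2 ≡ 12;  30^3 ≡ 27;  30^4 ≡ 33;  30^6 ≡ 26;  30^9 ≡ 36;  30^12 ≡ 10;  30^18 ≡ 1.
Smallest exponent giving 1 is 18.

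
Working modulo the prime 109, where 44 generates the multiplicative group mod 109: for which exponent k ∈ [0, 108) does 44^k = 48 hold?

8

Baby-step giant-step with m = ceil(sqrt(108)) = 11.
Baby table (44^j mod 109 for j=0..10):
  0:1  1:44  2:83  3:55  4:22  5:96  6:82  7:11
  8:48  9:41  10:60
Giant step factor: 44^(-11) ≡ 50 (mod 109).
Scan 48·50^i mod 109 for i = 0, 1, …:
  i=0: 48
Match at i=0, j=8: k = 0·11 + 8 = 8.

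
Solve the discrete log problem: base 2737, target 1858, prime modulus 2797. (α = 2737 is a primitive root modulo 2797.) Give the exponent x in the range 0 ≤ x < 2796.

857

Baby-step giant-step with m = ceil(sqrt(2796)) = 53.
Baby table (2737^j mod 2797 for j=0..52):
  0:1  1:2737  2:803  3:2166  4:1499  5:2361  6:987  7:2314
  8:1010  9:934  10:2697  11:406  12:813  13:1566  14:1138  15:1645
  16:1992  17:751  18:2489  19:1698  20:1609  21:1355  22:2610  23:32
  24:877  25:523  26:2184  27:419  28:33  29:817  30:1326  31:1553
  32:1918  33:2394  34:1804  35:843  36:2563  37:55  38:2294  39:2210
  40:1656  41:1332  42:1193  43:1142  44:1405  45:2407  46:1024  47:94
  48:2751  49:2760  50:2220  51:1056  52:971
Giant step factor: 2737^(-53) ≡ 2668 (mod 2797).
Scan 1858·2668^i mod 2797 for i = 0, 1, …:
  i=0: 1858   i=1: 860   i=2: 940   i=3: 1808
  i=4: 1716   i=5: 2396   i=6: 1383   i=7: 601
  i=8: 787   i=9: 1966     …   i=15: 795
  i=16: 934
Match at i=16, j=9: x = 16·53 + 9 = 857.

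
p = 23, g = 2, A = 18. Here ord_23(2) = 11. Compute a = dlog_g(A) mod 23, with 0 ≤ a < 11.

Successive powers of 2 modulo 23:
  2^0=1  2^1=2  2^2=4  2^3=8  2^4=16  2^5=9
  2^6=18
So 2^6 ≡ 18 (mod 23), giving a = 6.

6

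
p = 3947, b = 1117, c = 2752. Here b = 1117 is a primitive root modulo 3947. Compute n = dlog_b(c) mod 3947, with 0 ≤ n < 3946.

Baby-step giant-step with m = ceil(sqrt(3946)) = 63.
Baby table (1117^j mod 3947 for j=0..62):
  0:1  1:1117  2:437  3:2648  4:1513  5:705  6:2032  7:219
  8:3856  9:975  10:3650  11:3746  12:462  13:2944  14:597  15:3753
  16:387  17:2056  18:3345  19:2503  20:1375  21:492  22:931  23:1866
  24:306  25:2360  26:3471  27:1153  28:1179  29:2592  30:2113  31:3862
  32:3730  33:2325  34:3846  35:1646  36:3227  37:948  38:1120  39:3788
  40:12  41:1563  42:1297  43:200  44:2368  45:566  46:702  47:2628
  48:2855  49:3806  50:383  51:1535  52:1597  53:3752  54:3217  55:1619
  56:697  57:990  58:670  59:2407  60:712  61:1957  62:3278
Giant step factor: 1117^(-63) ≡ 3742 (mod 3947).
Scan 2752·3742^i mod 3947 for i = 0, 1, …:
  i=0: 2752   i=1: 261   i=2: 1753   i=3: 3759
  i=4: 3017   i=5: 1194   i=6: 3891   i=7: 3586
  i=8: 2959   i=9: 1243     …   i=25: 3252
  i=26: 383
Match at i=26, j=50: n = 26·63 + 50 = 1688.

1688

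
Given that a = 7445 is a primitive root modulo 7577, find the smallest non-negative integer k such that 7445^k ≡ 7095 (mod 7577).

Baby-step giant-step with m = ceil(sqrt(7576)) = 88.
Baby table (7445^j mod 7577 for j=0..87):
  0:1  1:7445  2:2270  3:3440  4:540  5:4490  6:5903  7:1235
  8:3674  9:7537  10:5280  11:124  12:6363  13:1131  14:2248  15:6344
  16:3639  17:4580  18:1600  19:956  20:2617  21:3098  22:222  23:1004
  24:3858  25:5980  26:6225  27:4193  28:7222  29:1398  30:4889  31:6274
  32:5302  33:4797  34:3264  35:1041  36:6551  37:6623  38:4696  39:1442
  40:6658  41:76  42:5122  43:5826  44:3822  45:3155  46:275  47:1585
  48:2936  49:6452  50:4537  51:7276  52:1847  53:6237  54:2609  55:4154
  56:4793  57:3792  58:7115  59:368  60:4463  61:1890  62:561  63:1718
  64:534  65:5282  66:7437  67:3326  68:434  69:3328  70:170  71:291
  72:7050  73:1371  74:876  75:5600  76:3346  77:5371  78:3266  79:777
  80:3514  81:5926  82:5776  83:2845  84:3310  85:2546  86:4893  87:5746
Giant step factor: 7445^(-88) ≡ 7312 (mod 7577).
Scan 7095·7312^i mod 7577 for i = 0, 1, …:
  i=0: 7095   i=1: 6498   i=2: 5586   i=3: 4802
  i=4: 406   i=5: 6065   i=6: 6676   i=7: 3878
  i=8: 2802   i=9: 16     …   i=21: 4957
  i=22: 4793
Match at i=22, j=56: k = 22·88 + 56 = 1992.

1992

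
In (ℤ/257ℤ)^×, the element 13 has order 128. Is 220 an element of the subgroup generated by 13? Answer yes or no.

no

220 ∈ ⟨13⟩ iff 220^128 ≡ 1 (mod 257), since |⟨13⟩| = 128.
220^128 mod 257 = 256.
Since 256 ≠ 1, 220 does not lie in the subgroup.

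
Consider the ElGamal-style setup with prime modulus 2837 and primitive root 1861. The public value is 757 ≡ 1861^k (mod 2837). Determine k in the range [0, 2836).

Baby-step giant-step with m = ceil(sqrt(2836)) = 54.
Baby table (1861^j mod 2837 for j=0..53):
  0:1  1:1861  2:2181  3:1931  4:1949  5:1403  6:943  7:1657
  8:2695  9:2416  10:2368  11:987  12:1268  13:2201  14:2270  15:177
  16:305  17:205  18:1347  19:1696  20:1512  21:2365  22:1078  23:399
  24:2082  25:2097  26:1642  27:313  28:908  29:1773  30:122  31:82
  32:2241  33:111  34:2307  35:946  36:1566  37:727  38:2535  39:2541
  40:2359  41:1260  42:1498  43:1844  44:1751  45:1735  46:329  47:2314
  48:2625  49:2648  50:59  51:1993  52:1014  53:449
Giant step factor: 1861^(-54) ≡ 2745 (mod 2837).
Scan 757·2745^i mod 2837 for i = 0, 1, …:
  i=0: 757   i=1: 1281   i=2: 1302   i=3: 2207
  i=4: 1220   i=5: 1240   i=6: 2237   i=7: 1297
  i=8: 2667   i=9: 1455     …   i=20: 2506
  i=21: 2082
Match at i=21, j=24: k = 21·54 + 24 = 1158.

1158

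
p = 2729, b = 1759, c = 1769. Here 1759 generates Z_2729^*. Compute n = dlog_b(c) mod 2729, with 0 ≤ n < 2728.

1587

Baby-step giant-step with m = ceil(sqrt(2728)) = 53.
Baby table (1759^j mod 2729 for j=0..52):
  0:1  1:1759  2:2124  3:115  4:339  5:1379  6:2309  7:779
  8:303  9:822  10:2257  11:2097  12:1744  13:300  14:1003  15:1343
  16:1752  17:727  18:1621  19:2263  20:1735  21:843  22:990  23:308
  24:1430  25:1961  26:2672  27:710  28:1737  29:1632  30:2509  31:538
  32:2108  33:1990  34:1832  35:2268  36:2343  37:547  38:1565  39:2003
  40:138  41:2590  42:1109  43:2225  44:389  45:2001  46:2078  47:1071
  48:879  49:1547  50:360  51:112  52:520
Giant step factor: 1759^(-53) ≡ 358 (mod 2729).
Scan 1769·358^i mod 2729 for i = 0, 1, …:
  i=0: 1769   i=1: 174   i=2: 2254   i=3: 1877
  i=4: 632   i=5: 2478   i=6: 199   i=7: 288
  i=8: 2131   i=9: 1507     …   i=28: 931
  i=29: 360
Match at i=29, j=50: n = 29·53 + 50 = 1587.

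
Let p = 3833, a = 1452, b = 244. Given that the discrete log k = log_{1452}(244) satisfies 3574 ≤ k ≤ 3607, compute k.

Compute 1452^3574 mod 3833 = 382, then multiply by 1452 repeatedly:
  1452^3574=382  1452^3575=2712  1452^3576=1333  1452^3577=3684  1452^3578=2133
  1452^3579=52  1452^3580=2677  1452^3581=342  1452^3582=2127  1452^3583=2839
  1452^3584=1753  1452^3585=244
Found 244 at exponent 3585.

3585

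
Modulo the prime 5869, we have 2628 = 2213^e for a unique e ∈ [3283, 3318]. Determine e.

3295

Compute 2213^3283 mod 5869 = 3217, then multiply by 2213 repeatedly:
  2213^3283=3217  2213^3284=124  2213^3285=4438  2213^3286=2457  2213^3287=2647
  2213^3288=549  2213^3289=54  2213^3290=2122  2213^3291=786  2213^3292=2194
  2213^3293=1659  2213^3294=3242  2213^3295=2628
Found 2628 at exponent 3295.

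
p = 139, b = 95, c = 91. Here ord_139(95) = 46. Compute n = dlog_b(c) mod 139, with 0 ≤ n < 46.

28

Baby-step giant-step with m = ceil(sqrt(46)) = 7.
Baby table (95^j mod 139 for j=0..6):
  0:1  1:95  2:129  3:23  4:100  5:48  6:112
Giant step factor: 95^(-7) ≡ 75 (mod 139).
Scan 91·75^i mod 139 for i = 0, 1, …:
  i=0: 91   i=1: 14   i=2: 77   i=3: 76
  i=4: 1
Match at i=4, j=0: n = 4·7 + 0 = 28.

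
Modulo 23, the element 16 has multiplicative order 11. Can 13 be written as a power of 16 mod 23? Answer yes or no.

yes

⟨16⟩ has order 11; its elements mod 23 are {1, 2, 3, 4, 6, 8, 9, 12, 13, 16, 18}.
13 is in this set.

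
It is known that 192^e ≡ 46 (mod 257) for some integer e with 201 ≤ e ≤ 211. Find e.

204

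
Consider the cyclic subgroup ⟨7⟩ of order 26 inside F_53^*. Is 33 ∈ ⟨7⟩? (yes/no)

no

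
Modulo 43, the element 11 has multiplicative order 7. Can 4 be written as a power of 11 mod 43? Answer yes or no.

yes

⟨11⟩ has order 7; its elements mod 43 are {1, 4, 11, 16, 21, 35, 41}.
4 is in this set.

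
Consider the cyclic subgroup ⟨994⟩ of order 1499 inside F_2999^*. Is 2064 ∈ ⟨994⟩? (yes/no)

yes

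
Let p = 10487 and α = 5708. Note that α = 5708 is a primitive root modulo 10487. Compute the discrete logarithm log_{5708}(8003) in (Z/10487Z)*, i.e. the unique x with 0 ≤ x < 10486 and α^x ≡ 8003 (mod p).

9589

Baby-step giant-step with m = ceil(sqrt(10486)) = 103.
Baby table (5708^j mod 10487 for j=0..102):
  0:1  1:5708  2:8642  3:8175  4:6237  5:7918  6:7461  7:10168
  8:3886  9:1283  10:3438  11:2927  12:1525  13:490  14:7378  15:8319
  16:10203  17:4413  18:10117  19:6414  20:995  21:5993  22:9937  23:6700
  24:7998  25:2673  26:9386  27:7692  28:7354  29:7658  30:2048  31:7466
  32:7247  33:5148  34:210  35:3162  36:569  37:7369  38:9382  39:5834
  40:4247  41:6419  42:8561  43:7255  44:8864  45:6424  46:5640  47:8517
  48:7791  49:6148  50:3282  51:3874  52:6196  53:4604  54:9697  55:90
  56:10344  57:1742  58:1660  59:5519  60:9991  61:322  62:2751  63:3669
  64:113  65:5297  66:1255  67:919  68:2152  69:3339  70:4133  71:5901
  72:9151  73:8648  74:475  75:5654  76:4533  77:2935  78:5241  79:6704
  80:9856  81:5780  82:138  83:1179  84:7565  85:6041  86:772  87:2036
  88:1892  89:8413  90:1431  91:9262  92:2529  93:5420  94:710  95:4698
  96:925  97:4939  98:2756  99:748  100:1375  101:4224  102:979
Giant step factor: 5708^(-103) ≡ 3673 (mod 10487).
Scan 8003·3673^i mod 10487 for i = 0, 1, …:
  i=0: 8003   i=1: 10445   i=2: 3039   i=3: 4079
  i=4: 6731   i=5: 5104   i=6: 6723   i=7: 7181
  i=8: 1008   i=9: 473     …   i=92: 2582
  i=93: 3438
Match at i=93, j=10: x = 93·103 + 10 = 9589.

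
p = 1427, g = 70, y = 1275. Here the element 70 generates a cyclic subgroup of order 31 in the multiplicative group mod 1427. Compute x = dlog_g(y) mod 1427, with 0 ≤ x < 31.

Successive powers of 70 modulo 1427:
  70^0=1  70^1=70  70^2=619  70^3=520  70^4=725  70^5=805
  70^6=697  70^7=272  70^8=489  70^9=1409  70^10=167  70^11=274
  70^12=629  70^13=1220  70^14=1207  70^15=297  70^16=812  70^17=1187
  70^18=324  70^19=1275
So 70^19 ≡ 1275 (mod 1427), giving x = 19.

19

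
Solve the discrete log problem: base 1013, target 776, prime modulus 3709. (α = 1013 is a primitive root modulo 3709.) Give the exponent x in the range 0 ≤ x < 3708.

Baby-step giant-step with m = ceil(sqrt(3708)) = 61.
Baby table (1013^j mod 3709 for j=0..60):
  0:1  1:1013  2:2485  3:2603  4:3449  5:3668  6:2975  7:1967
  8:838  9:3242  10:1681  11:422  12:951  13:2732  14:602  15:1550
  16:1243  17:1808  18:2967  19:1281  20:3212  21:963  22:52  23:750
  24:3114  25:1832  26:1316  27:1577  28:2631  29:2141  30:2777  31:1679
  32:2105  33:3399  34:1235  35:1122  36:1632  37:2711  38:1583  39:1291
  40:2215  41:3559  42:119  43:1859  44:2704  45:1910  46:2441  47:2539
  48:1670  49:406  50:3288  51:62  52:3462  53:2001  54:1899  55:2425
  56:1167  57:2709  58:3266  59:30  60:718
Giant step factor: 1013^(-61) ≡ 411 (mod 3709).
Scan 776·411^i mod 3709 for i = 0, 1, …:
  i=0: 776   i=1: 3671   i=2: 2927   i=3: 1281
Match at i=3, j=19: x = 3·61 + 19 = 202.

202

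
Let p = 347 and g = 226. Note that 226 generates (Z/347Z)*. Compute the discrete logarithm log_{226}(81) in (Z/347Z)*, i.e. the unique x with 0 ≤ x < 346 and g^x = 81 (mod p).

Baby-step giant-step with m = ceil(sqrt(346)) = 19.
Baby table (226^j mod 347 for j=0..18):
  0:1  1:226  2:67  3:221  4:325  5:233  6:261  7:343
  8:137  9:79  10:157  11:88  12:109  13:344  14:16  15:146
  16:31  17:66  18:342
Giant step factor: 226^(-19) ≡ 308 (mod 347).
Scan 81·308^i mod 347 for i = 0, 1, …:
  i=0: 81   i=1: 311   i=2: 16
Match at i=2, j=14: x = 2·19 + 14 = 52.

52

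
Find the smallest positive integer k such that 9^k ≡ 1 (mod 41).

4

The order of 9 must divide p − 1 = 40 = 2^3 · 5.
Divisors: 1, 2, 4, 5, 8, 10, 20, 40.
Check each in increasing order: 9^1 ≡ 9;  9^2 ≡ 40;  9^4 ≡ 1.
Smallest exponent giving 1 is 4.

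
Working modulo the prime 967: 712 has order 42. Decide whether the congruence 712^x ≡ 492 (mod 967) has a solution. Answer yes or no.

no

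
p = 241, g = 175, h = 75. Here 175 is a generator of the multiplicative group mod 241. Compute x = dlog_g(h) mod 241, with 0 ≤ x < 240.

Baby-step giant-step with m = ceil(sqrt(240)) = 16.
Baby table (175^j mod 241 for j=0..15):
  0:1  1:175  2:18  3:17  4:83  5:65  6:48  7:206
  8:141  9:93  10:128  11:228  12:135  13:7  14:20  15:126
Giant step factor: 175^(-16) ≡ 160 (mod 241).
Scan 75·160^i mod 241 for i = 0, 1, …:
  i=0: 75   i=1: 191   i=2: 194   i=3: 192
  i=4: 113   i=5: 5   i=6: 77   i=7: 29
  i=8: 61   i=9: 120   i=10: 161   i=11: 214
  i=12: 18
Match at i=12, j=2: x = 12·16 + 2 = 194.

194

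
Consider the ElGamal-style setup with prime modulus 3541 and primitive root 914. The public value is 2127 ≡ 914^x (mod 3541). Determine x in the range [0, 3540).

2578

Baby-step giant-step with m = ceil(sqrt(3540)) = 60.
Baby table (914^j mod 3541 for j=0..59):
  0:1  1:914  2:3261  3:2573  4:498  5:1924  6:2200  7:3053
  8:134  9:2082  10:1431  11:1305  12:2994  13:2864  14:897  15:1887
  16:251  17:2790  18:540  19:1361  20:1063  21:1348  22:3345  23:1447
  24:1765  25:2055  26:1540  27:1783  28:802  29:41  30:2064  31:2684
  32:2804  33:2713  34:982  35:1675  36:1238  37:1953  38:378  39:2015
  40:390  41:2360  42:571  43:1367  44:3006  45:3209  46:1078  47:894
  48:2686  49:1091  50:2153  51:2587  52:2671  53:1545  54:2812  55:2943
  56:2283  57:1013  58:1681  59:3181
Giant step factor: 914^(-60) ≡ 3100 (mod 3541).
Scan 2127·3100^i mod 3541 for i = 0, 1, …:
  i=0: 2127   i=1: 358   i=2: 1467   i=3: 1056
  i=4: 1716   i=5: 1018   i=6: 769   i=7: 807
  i=8: 1754   i=9: 1965     …   i=41: 2124
  i=42: 1681
Match at i=42, j=58: x = 42·60 + 58 = 2578.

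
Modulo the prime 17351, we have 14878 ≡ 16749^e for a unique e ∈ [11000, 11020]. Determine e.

11012

Compute 16749^11000 mod 17351 = 16024, then multiply by 16749 repeatedly:
  16749^11000=16024  16749^11001=708  16749^11002=7559  16749^11003=12795  16749^11004=1254
  16749^11005=8536  16749^11006=14575  16749^11007=5456  16749^11008=12178  16749^11009=8317
  16749^11010=7605  16749^11011=2454  16749^11012=14878
Found 14878 at exponent 11012.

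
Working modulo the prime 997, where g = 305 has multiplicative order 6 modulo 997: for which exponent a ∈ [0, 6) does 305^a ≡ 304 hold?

2

Successive powers of 305 modulo 997:
  305^0=1  305^1=305  305^2=304
So 305^2 ≡ 304 (mod 997), giving a = 2.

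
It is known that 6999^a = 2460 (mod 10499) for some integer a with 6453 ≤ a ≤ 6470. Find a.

6455

Compute 6999^6453 mod 10499 = 1142, then multiply by 6999 repeatedly:
  6999^6453=1142  6999^6454=3119  6999^6455=2460
Found 2460 at exponent 6455.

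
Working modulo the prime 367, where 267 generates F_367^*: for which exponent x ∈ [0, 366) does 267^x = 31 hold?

200

Baby-step giant-step with m = ceil(sqrt(366)) = 20.
Baby table (267^j mod 367 for j=0..19):
  0:1  1:267  2:91  3:75  4:207  5:219  6:120  7:111
  8:277  9:192  10:251  11:223  12:87  13:108  14:210  15:286
  16:26  17:336  18:164  19:115
Giant step factor: 267^(-20) ≡ 182 (mod 367).
Scan 31·182^i mod 367 for i = 0, 1, …:
  i=0: 31   i=1: 137   i=2: 345   i=3: 33
  i=4: 134   i=5: 166   i=6: 118   i=7: 190
  i=8: 82   i=9: 244   i=10: 1
Match at i=10, j=0: x = 10·20 + 0 = 200.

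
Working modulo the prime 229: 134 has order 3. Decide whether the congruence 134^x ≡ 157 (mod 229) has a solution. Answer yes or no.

no

⟨134⟩ has order 3; its elements mod 229 are {1, 94, 134}.
157 is not in this set.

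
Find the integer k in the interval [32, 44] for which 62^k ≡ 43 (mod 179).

Compute 62^32 mod 179 = 125, then multiply by 62 repeatedly:
  62^32=125  62^33=53  62^34=64  62^35=30  62^36=70
  62^37=44  62^38=43
Found 43 at exponent 38.

38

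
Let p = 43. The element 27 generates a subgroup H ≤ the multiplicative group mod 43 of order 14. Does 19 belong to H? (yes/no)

19 ∈ ⟨27⟩ iff 19^14 ≡ 1 (mod 43), since |⟨27⟩| = 14.
19^14 mod 43 = 36.
Since 36 ≠ 1, 19 does not lie in the subgroup.

no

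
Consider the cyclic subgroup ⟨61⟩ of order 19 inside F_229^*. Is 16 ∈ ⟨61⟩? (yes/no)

⟨61⟩ has order 19; its elements mod 229 are {1, 16, 17, 27, 42, 43, 44, 53, 57, 60, 61, 104, 121, 161, 165, 203, 214, 218, 225}.
16 is in this set.

yes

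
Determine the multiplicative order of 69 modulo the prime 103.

The order of 69 must divide p − 1 = 102 = 2 · 3 · 17.
Divisors: 1, 2, 3, 6, 17, 34, 51, 102.
Check each in increasing order: 69^1 ≡ 69;  69^2 ≡ 23;  69^3 ≡ 42;  69^6 ≡ 13;  69^17 ≡ 102;  69^34 ≡ 1.
Smallest exponent giving 1 is 34.

34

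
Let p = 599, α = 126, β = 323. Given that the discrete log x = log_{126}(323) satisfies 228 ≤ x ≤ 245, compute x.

234

Compute 126^228 mod 599 = 543, then multiply by 126 repeatedly:
  126^228=543  126^229=132  126^230=459  126^231=330  126^232=249
  126^233=226  126^234=323
Found 323 at exponent 234.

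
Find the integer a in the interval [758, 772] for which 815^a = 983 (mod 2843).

Compute 815^758 mod 2843 = 2569, then multiply by 815 repeatedly:
  815^758=2569  815^759=1287  815^760=2681  815^761=1591  815^762=257
  815^763=1916  815^764=733  815^765=365  815^766=1803  815^767=2457
  815^768=983
Found 983 at exponent 768.

768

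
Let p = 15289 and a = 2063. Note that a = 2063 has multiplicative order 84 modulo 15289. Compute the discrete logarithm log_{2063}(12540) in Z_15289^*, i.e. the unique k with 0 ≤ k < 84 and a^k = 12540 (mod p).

Successive powers of 2063 modulo 15289:
  2063^0=1  2063^1=2063  2063^2=5627  2063^3=4150  2063^4=14899  2063^5=5747
  2063^6=7086  2063^7=2134  2063^8=14499  2063^9=6153  2063^10=3769  2063^11=8635
  2063^12=2320  2063^13=703  2063^14=13123  2063^15=11219  2063^16=12540
So 2063^16 ≡ 12540 (mod 15289), giving k = 16.

16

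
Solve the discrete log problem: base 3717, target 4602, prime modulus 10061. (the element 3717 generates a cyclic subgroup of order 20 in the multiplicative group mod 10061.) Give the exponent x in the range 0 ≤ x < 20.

Successive powers of 3717 modulo 10061:
  3717^0=1  3717^1=3717  3717^2=2336  3717^3=269  3717^4=3834  3717^5=4602
So 3717^5 ≡ 4602 (mod 10061), giving x = 5.

5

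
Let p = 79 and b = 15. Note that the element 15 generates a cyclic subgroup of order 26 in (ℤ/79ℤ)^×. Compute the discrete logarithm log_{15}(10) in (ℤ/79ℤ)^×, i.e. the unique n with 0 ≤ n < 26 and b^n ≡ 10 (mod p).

Successive powers of 15 modulo 79:
  15^0=1  15^1=15  15^2=67  15^3=57  15^4=65  15^5=27
  15^6=10
So 15^6 ≡ 10 (mod 79), giving n = 6.

6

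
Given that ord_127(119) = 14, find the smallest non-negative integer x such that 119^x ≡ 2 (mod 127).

12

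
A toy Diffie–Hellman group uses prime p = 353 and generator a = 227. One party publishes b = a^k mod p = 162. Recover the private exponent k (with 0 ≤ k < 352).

Baby-step giant-step with m = ceil(sqrt(352)) = 19.
Baby table (227^j mod 353 for j=0..18):
  0:1  1:227  2:344  3:75  4:81  5:31  6:330  7:74
  8:207  9:40  10:255  11:346  12:176  13:63  14:181  15:139
  16:136  17:161  18:188
Giant step factor: 227^(-19) ≡ 124 (mod 353).
Scan 162·124^i mod 353 for i = 0, 1, …:
  i=0: 162   i=1: 320   i=2: 144   i=3: 206
  i=4: 128   i=5: 340   i=6: 153   i=7: 263
  i=8: 136
Match at i=8, j=16: k = 8·19 + 16 = 168.

168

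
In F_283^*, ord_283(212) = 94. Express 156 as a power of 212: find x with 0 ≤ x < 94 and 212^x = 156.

35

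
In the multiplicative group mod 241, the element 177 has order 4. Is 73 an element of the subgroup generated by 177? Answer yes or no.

no

73 ∈ ⟨177⟩ iff 73^4 ≡ 1 (mod 241), since |⟨177⟩| = 4.
73^4 mod 241 = 6.
Since 6 ≠ 1, 73 does not lie in the subgroup.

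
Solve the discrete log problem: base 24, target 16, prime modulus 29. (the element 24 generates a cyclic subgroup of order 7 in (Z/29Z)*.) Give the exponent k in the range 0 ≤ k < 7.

Successive powers of 24 modulo 29:
  24^0=1  24^1=24  24^2=25  24^3=20  24^4=16
So 24^4 ≡ 16 (mod 29), giving k = 4.

4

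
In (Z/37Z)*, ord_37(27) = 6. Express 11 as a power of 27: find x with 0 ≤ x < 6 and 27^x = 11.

Successive powers of 27 modulo 37:
  27^0=1  27^1=27  27^2=26  27^3=36  27^4=10  27^5=11
So 27^5 ≡ 11 (mod 37), giving x = 5.

5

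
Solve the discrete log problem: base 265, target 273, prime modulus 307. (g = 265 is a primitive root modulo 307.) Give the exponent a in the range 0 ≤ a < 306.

Baby-step giant-step with m = ceil(sqrt(306)) = 18.
Baby table (265^j mod 307 for j=0..17):
  0:1  1:265  2:229  3:206  4:251  5:203  6:70  7:130
  8:66  9:298  10:71  11:88  12:295  13:197  14:15  15:291
  16:58  17:20
Giant step factor: 265^(-18) ≡ 235 (mod 307).
Scan 273·235^i mod 307 for i = 0, 1, …:
  i=0: 273   i=1: 299   i=2: 269   i=3: 280
  i=4: 102   i=5: 24   i=6: 114   i=7: 81
  i=8: 1
Match at i=8, j=0: a = 8·18 + 0 = 144.

144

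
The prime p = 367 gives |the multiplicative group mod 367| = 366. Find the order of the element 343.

The order of 343 must divide p − 1 = 366 = 2 · 3 · 61.
Divisors: 1, 2, 3, 6, 61, 122, 183, 366.
Check each in increasing order: 343^1 ≡ 343;  343^2 ≡ 209;  343^3 ≡ 122;  343^6 ≡ 204;  343^61 ≡ 1.
Smallest exponent giving 1 is 61.

61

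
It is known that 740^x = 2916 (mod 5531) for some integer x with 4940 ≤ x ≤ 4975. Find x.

4942

Compute 740^4940 mod 5531 = 1343, then multiply by 740 repeatedly:
  740^4940=1343  740^4941=3771  740^4942=2916
Found 2916 at exponent 4942.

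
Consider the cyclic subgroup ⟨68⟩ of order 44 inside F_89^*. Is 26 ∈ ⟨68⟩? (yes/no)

no

26 ∈ ⟨68⟩ iff 26^44 ≡ 1 (mod 89), since |⟨68⟩| = 44.
26^44 mod 89 = 88.
Since 88 ≠ 1, 26 does not lie in the subgroup.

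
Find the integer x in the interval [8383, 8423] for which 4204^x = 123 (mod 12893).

Compute 4204^8383 mod 12893 = 5770, then multiply by 4204 repeatedly:
  4204^8383=5770  4204^8384=5347  4204^8385=6289  4204^8386=8306  4204^8387=4180
  4204^8388=12454  4204^8389=11036  4204^8390=6330  4204^8391=168  4204^8392=10050
  4204^8393=12732  4204^8394=6485  4204^8395=7138  4204^8396=6141  4204^8397=4978
  4204^8398=2173  4204^8399=7048  4204^8400=1678  4204^8401=1841  4204^8402=3764
  4204^8403=4145  4204^8404=7137  4204^8405=1937  4204^8406=7665  4204^8407=4053
  4204^8408=7159  4204^8409=4174  4204^8410=123
Found 123 at exponent 8410.

8410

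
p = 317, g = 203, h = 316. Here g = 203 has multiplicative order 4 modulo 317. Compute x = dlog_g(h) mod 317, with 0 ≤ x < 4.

Successive powers of 203 modulo 317:
  203^0=1  203^1=203  203^2=316
So 203^2 ≡ 316 (mod 317), giving x = 2.

2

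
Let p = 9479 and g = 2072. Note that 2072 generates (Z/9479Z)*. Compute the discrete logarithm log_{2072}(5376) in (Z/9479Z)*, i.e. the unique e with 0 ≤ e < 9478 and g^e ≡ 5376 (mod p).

Baby-step giant-step with m = ceil(sqrt(9478)) = 98.
Baby table (2072^j mod 9479 for j=0..97):
  0:1  1:2072  2:8676  3:4488  4:237  5:7635  6:8748  7:2008
  8:8774  9:8485  10:6854  11:1946  12:3537  13:1397  14:3489  15:6210
  16:4117  17:8803  18:2220  19:2525  20:8871  21:931  22:4795  23:1248
  24:7568  25:2630  26:8414  27:1927  28:2085  29:7175  30:3528  31:1707
  32:1237  33:3734  34:1984  35:6441  36:8799  37:3411  38:5737  39:398
  40:9462  41:2692  42:4172  43:9015  44:5450  45:2911  46:2948  47:3780
  48:2506  49:7419  50:6709  51:4834  52:6224  53:4688  54:7040  55:8178
  56:5843  57:2013  58:176  59:4470  60:857  61:3131  62:3796  63:7221
  64:4050  65:2685  66:8626  67:5157  68:2471  69:1252  70:6377  71:8897
  72:7408  73:2875  74:4188  75:4251  76:2081  77:8366  78:6740  79:2713
  80:289  81:1631  82:4908  83:7888  84:2140  85:7387  86:6758  87:2093
  88:4793  89:6583  90:9174  91:3133  92:7940  93:5615  94:3547  95:3159
  96:4938  97:3695
Giant step factor: 2072^(-98) ≡ 8386 (mod 9479).
Scan 5376·8386^i mod 9479 for i = 0, 1, …:
  i=0: 5376   i=1: 1012   i=2: 2927   i=3: 4691
  i=4: 876   i=5: 9390   i=6: 2487   i=7: 2182
  i=8: 3782   i=9: 8597     …   i=65: 3363
  i=66: 2093
Match at i=66, j=87: e = 66·98 + 87 = 6555.

6555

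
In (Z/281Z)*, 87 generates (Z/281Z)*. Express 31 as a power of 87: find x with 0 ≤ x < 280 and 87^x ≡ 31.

214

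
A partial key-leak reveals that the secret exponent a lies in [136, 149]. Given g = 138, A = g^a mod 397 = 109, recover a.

139

Compute 138^136 mod 397 = 121, then multiply by 138 repeatedly:
  138^136=121  138^137=24  138^138=136  138^139=109
Found 109 at exponent 139.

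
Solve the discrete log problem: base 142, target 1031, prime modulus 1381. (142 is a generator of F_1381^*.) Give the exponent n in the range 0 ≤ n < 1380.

1267

Baby-step giant-step with m = ceil(sqrt(1380)) = 38.
Baby table (142^j mod 1381 for j=0..37):
  0:1  1:142  2:830  3:475  4:1162  5:665  6:522  7:931
  8:1007  9:751  10:305  11:499  12:427  13:1251  14:874  15:1199
  16:395  17:850  18:553  19:1190  20:498  21:285  22:421  23:399
  24:37  25:1111  26:328  27:1003  28:183  29:1128  30:1361  31:1303
  32:1353  33:167  34:237  35:510  36:608  37:714
Giant step factor: 142^(-38) ≡ 550 (mod 1381).
Scan 1031·550^i mod 1381 for i = 0, 1, …:
  i=0: 1031   i=1: 840   i=2: 746   i=3: 143
  i=4: 1314   i=5: 437   i=6: 56   i=7: 418
  i=8: 654   i=9: 640     …   i=32: 1205
  i=33: 1251
Match at i=33, j=13: n = 33·38 + 13 = 1267.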